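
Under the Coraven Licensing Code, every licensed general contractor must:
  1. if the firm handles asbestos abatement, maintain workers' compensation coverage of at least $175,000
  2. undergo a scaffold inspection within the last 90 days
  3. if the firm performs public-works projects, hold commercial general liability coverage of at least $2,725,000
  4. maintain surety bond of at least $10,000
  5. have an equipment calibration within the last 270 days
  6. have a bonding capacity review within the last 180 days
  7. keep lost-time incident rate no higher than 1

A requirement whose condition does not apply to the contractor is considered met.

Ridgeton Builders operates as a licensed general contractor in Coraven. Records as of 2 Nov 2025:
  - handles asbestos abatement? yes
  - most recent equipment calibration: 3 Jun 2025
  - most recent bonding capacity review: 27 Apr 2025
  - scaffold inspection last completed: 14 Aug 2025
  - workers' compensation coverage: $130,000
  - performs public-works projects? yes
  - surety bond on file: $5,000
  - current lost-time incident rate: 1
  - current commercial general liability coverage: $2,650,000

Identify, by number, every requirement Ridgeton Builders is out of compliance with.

1. condition 'handles asbestos abatement' holds; workers' compensation coverage $130,000 < $175,000 → not met
2. scaffold inspection 80 days ago vs limit 90 → met
3. condition 'performs public-works projects' holds; commercial general liability coverage $2,650,000 < $2,725,000 → not met
4. surety bond $5,000 < $10,000 → not met
5. equipment calibration 152 days ago vs limit 270 → met
6. bonding capacity review 189 days ago vs limit 180 → not met
7. lost-time incident rate 1 ≤ 1 → met
Not met: 1, 3, 4, 6

1, 3, 4, 6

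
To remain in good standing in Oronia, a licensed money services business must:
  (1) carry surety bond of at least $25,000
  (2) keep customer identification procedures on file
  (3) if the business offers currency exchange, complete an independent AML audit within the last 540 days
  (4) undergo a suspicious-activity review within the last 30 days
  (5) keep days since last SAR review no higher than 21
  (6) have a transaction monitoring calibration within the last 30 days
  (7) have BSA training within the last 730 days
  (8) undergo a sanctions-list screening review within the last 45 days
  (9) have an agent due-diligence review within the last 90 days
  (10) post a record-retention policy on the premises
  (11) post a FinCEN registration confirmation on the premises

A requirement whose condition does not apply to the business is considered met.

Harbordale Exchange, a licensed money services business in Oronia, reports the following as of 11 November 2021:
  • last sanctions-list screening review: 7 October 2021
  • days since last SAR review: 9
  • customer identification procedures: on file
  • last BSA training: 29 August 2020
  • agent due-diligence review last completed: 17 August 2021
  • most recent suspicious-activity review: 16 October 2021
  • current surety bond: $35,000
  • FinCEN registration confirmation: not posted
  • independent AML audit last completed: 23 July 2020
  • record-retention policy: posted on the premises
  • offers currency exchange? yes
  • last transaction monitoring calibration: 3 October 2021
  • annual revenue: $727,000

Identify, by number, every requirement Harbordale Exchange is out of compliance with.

6, 11

1. surety bond $35,000 ≥ $25,000 → met
2. customer identification procedures present → met
3. condition 'offers currency exchange' holds; independent AML audit 476 days ago vs limit 540 → met
4. suspicious-activity review 26 days ago vs limit 30 → met
5. days since last SAR review 9 ≤ 21 → met
6. transaction monitoring calibration 39 days ago vs limit 30 → not met
7. BSA training 439 days ago vs limit 730 → met
8. sanctions-list screening review 35 days ago vs limit 45 → met
9. agent due-diligence review 86 days ago vs limit 90 → met
10. record-retention policy present → met
11. FinCEN registration confirmation absent → not met
Not met: 6, 11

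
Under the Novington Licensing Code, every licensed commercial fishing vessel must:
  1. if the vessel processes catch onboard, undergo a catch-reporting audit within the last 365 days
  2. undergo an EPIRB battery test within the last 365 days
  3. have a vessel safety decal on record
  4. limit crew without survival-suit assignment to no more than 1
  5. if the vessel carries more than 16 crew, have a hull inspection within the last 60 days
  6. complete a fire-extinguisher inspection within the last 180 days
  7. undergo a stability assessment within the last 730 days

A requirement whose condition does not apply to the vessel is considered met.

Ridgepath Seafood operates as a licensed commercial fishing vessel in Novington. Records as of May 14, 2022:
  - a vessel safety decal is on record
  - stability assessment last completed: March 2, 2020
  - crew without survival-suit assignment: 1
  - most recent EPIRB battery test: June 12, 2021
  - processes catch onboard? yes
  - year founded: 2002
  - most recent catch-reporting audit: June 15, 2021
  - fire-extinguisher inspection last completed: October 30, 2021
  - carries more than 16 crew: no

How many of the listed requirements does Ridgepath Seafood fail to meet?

2

1. condition 'processes catch onboard' holds; catch-reporting audit 333 days ago vs limit 365 → met
2. EPIRB battery test 336 days ago vs limit 365 → met
3. vessel safety decal present → met
4. crew without survival-suit assignment 1 ≤ 1 → met
5. condition 'carries more than 16 crew' does not hold → requirement n/a → met
6. fire-extinguisher inspection 196 days ago vs limit 180 → not met
7. stability assessment 803 days ago vs limit 730 → not met
Not met: 2 of 7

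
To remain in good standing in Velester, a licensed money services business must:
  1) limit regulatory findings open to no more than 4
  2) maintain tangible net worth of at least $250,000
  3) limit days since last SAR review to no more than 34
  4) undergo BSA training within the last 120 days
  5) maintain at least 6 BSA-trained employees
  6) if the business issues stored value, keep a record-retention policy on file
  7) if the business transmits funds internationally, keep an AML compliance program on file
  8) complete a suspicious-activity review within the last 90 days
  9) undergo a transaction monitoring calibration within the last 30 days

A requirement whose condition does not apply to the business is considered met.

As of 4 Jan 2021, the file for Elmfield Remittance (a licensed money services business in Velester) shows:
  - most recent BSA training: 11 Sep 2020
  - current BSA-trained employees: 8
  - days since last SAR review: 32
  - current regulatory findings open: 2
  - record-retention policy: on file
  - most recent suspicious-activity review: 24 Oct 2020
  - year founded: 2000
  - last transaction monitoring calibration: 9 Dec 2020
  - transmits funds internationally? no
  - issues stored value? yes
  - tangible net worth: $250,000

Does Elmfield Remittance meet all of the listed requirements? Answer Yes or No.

Yes

1. regulatory findings open 2 ≤ 4 → met
2. tangible net worth $250,000 ≥ $250,000 → met
3. days since last SAR review 32 ≤ 34 → met
4. BSA training 115 days ago vs limit 120 → met
5. BSA-trained employees 8 ≥ 6 → met
6. condition 'issues stored value' holds; record-retention policy present → met
7. condition 'transmits funds internationally' does not hold → requirement n/a → met
8. suspicious-activity review 72 days ago vs limit 90 → met
9. transaction monitoring calibration 26 days ago vs limit 30 → met
All met.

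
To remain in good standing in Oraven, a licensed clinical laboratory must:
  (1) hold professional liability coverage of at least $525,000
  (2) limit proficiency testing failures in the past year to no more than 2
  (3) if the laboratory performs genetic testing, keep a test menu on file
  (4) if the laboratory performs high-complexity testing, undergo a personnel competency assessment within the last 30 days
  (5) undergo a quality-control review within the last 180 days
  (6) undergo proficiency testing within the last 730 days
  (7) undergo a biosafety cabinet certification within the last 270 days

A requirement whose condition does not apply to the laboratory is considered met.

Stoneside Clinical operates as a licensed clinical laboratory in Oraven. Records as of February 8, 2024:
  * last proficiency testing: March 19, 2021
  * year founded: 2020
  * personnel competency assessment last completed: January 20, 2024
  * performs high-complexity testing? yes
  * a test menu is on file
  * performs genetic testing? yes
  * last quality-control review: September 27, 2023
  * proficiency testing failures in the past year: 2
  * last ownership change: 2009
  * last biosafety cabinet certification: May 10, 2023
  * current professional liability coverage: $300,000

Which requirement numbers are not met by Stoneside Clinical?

1, 6, 7

1. professional liability coverage $300,000 < $525,000 → not met
2. proficiency testing failures in the past year 2 ≤ 2 → met
3. condition 'performs genetic testing' holds; test menu present → met
4. condition 'performs high-complexity testing' holds; personnel competency assessment 19 days ago vs limit 30 → met
5. quality-control review 134 days ago vs limit 180 → met
6. proficiency testing 1056 days ago vs limit 730 → not met
7. biosafety cabinet certification 274 days ago vs limit 270 → not met
Not met: 1, 6, 7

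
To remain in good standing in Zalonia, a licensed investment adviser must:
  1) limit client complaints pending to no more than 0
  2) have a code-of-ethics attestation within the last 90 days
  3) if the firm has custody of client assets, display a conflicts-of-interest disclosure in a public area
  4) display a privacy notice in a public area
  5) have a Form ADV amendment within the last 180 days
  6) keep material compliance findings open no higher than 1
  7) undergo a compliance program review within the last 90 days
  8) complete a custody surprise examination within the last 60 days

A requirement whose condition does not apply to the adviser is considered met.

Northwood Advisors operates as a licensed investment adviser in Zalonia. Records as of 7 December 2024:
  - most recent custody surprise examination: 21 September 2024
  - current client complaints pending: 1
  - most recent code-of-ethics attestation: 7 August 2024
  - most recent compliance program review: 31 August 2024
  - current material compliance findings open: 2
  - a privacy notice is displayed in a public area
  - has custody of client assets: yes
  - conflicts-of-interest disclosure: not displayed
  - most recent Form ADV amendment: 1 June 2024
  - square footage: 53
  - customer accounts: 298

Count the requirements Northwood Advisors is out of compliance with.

1. client complaints pending 1 > 0 → not met
2. code-of-ethics attestation 122 days ago vs limit 90 → not met
3. condition 'has custody of client assets' holds; conflicts-of-interest disclosure absent → not met
4. privacy notice present → met
5. Form ADV amendment 189 days ago vs limit 180 → not met
6. material compliance findings open 2 > 1 → not met
7. compliance program review 98 days ago vs limit 90 → not met
8. custody surprise examination 77 days ago vs limit 60 → not met
Not met: 7 of 8

7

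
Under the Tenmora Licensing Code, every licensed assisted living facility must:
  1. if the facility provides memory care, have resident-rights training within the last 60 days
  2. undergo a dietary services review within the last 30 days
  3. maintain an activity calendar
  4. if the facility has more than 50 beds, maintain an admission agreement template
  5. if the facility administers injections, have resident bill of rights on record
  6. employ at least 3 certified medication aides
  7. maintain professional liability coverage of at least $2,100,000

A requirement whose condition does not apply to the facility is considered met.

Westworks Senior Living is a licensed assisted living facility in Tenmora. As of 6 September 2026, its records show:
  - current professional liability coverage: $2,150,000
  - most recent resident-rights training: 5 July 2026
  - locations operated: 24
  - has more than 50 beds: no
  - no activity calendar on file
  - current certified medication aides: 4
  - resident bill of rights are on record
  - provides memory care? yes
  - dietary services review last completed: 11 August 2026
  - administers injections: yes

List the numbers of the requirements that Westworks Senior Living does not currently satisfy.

1. condition 'provides memory care' holds; resident-rights training 63 days ago vs limit 60 → not met
2. dietary services review 26 days ago vs limit 30 → met
3. activity calendar absent → not met
4. condition 'has more than 50 beds' does not hold → requirement n/a → met
5. condition 'administers injections' holds; resident bill of rights present → met
6. certified medication aides 4 ≥ 3 → met
7. professional liability coverage $2,150,000 ≥ $2,100,000 → met
Not met: 1, 3

1, 3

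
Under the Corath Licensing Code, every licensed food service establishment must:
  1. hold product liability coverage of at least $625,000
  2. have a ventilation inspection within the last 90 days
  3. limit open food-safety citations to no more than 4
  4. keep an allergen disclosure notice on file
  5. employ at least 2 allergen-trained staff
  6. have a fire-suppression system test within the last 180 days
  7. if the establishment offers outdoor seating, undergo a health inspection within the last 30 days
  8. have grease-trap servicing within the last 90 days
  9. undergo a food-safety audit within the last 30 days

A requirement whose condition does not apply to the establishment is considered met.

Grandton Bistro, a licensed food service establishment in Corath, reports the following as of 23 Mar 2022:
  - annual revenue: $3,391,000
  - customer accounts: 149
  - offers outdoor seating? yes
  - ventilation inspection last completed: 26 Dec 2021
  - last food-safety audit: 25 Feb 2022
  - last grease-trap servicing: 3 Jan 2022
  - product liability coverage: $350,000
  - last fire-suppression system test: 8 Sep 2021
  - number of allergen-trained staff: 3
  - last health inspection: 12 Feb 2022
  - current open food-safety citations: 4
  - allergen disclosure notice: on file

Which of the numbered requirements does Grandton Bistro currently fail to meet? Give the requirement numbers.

1. product liability coverage $350,000 < $625,000 → not met
2. ventilation inspection 87 days ago vs limit 90 → met
3. open food-safety citations 4 ≤ 4 → met
4. allergen disclosure notice present → met
5. allergen-trained staff 3 ≥ 2 → met
6. fire-suppression system test 196 days ago vs limit 180 → not met
7. condition 'offers outdoor seating' holds; health inspection 39 days ago vs limit 30 → not met
8. grease-trap servicing 79 days ago vs limit 90 → met
9. food-safety audit 26 days ago vs limit 30 → met
Not met: 1, 6, 7

1, 6, 7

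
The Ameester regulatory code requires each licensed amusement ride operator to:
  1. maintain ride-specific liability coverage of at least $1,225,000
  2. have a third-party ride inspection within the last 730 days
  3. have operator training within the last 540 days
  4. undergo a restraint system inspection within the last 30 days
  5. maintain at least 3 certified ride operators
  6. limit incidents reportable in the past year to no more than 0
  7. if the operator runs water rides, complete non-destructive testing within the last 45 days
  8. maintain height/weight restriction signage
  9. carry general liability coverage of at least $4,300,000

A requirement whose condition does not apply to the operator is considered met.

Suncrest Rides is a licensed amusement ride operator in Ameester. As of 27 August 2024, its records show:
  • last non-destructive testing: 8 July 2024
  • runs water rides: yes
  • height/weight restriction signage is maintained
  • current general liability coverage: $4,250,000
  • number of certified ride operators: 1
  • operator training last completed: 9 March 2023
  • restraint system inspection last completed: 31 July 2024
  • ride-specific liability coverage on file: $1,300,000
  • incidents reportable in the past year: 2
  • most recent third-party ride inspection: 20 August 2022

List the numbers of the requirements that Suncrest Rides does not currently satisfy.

1. ride-specific liability coverage $1,300,000 ≥ $1,225,000 → met
2. third-party ride inspection 738 days ago vs limit 730 → not met
3. operator training 537 days ago vs limit 540 → met
4. restraint system inspection 27 days ago vs limit 30 → met
5. certified ride operators 1 < 3 → not met
6. incidents reportable in the past year 2 > 0 → not met
7. condition 'runs water rides' holds; non-destructive testing 50 days ago vs limit 45 → not met
8. height/weight restriction signage present → met
9. general liability coverage $4,250,000 < $4,300,000 → not met
Not met: 2, 5, 6, 7, 9

2, 5, 6, 7, 9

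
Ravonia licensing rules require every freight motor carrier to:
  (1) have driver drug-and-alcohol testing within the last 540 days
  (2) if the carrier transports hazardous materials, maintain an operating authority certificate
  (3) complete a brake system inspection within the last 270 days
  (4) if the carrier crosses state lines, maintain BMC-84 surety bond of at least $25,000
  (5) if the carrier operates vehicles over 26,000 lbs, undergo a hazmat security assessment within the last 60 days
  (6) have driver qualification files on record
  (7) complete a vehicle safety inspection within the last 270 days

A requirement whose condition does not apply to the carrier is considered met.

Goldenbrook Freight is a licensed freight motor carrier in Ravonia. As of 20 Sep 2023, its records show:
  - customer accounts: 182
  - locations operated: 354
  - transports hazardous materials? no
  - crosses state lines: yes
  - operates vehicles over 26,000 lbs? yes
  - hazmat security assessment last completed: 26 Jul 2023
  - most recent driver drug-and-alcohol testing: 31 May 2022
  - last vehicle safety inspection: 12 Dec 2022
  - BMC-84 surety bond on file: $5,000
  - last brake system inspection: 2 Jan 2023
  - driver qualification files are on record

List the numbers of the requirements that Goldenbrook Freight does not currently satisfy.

1. driver drug-and-alcohol testing 477 days ago vs limit 540 → met
2. condition 'transports hazardous materials' does not hold → requirement n/a → met
3. brake system inspection 261 days ago vs limit 270 → met
4. condition 'crosses state lines' holds; BMC-84 surety bond $5,000 < $25,000 → not met
5. condition 'operates vehicles over 26,000 lbs' holds; hazmat security assessment 56 days ago vs limit 60 → met
6. driver qualification files present → met
7. vehicle safety inspection 282 days ago vs limit 270 → not met
Not met: 4, 7

4, 7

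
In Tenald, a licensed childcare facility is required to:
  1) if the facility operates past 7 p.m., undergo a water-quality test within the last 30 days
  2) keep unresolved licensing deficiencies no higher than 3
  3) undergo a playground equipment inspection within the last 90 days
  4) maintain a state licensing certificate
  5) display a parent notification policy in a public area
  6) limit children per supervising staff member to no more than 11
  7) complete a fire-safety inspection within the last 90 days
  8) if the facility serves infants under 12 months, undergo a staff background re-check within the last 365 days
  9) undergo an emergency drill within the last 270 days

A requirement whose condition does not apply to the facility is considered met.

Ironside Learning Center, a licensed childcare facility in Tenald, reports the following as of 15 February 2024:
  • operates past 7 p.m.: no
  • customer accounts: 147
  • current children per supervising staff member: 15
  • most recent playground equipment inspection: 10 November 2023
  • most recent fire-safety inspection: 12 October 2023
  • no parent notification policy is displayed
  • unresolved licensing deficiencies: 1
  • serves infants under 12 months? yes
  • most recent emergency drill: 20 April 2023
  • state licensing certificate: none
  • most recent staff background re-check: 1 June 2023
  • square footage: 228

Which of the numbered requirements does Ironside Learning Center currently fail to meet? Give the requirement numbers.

1. condition 'operates past 7 p.m.' does not hold → requirement n/a → met
2. unresolved licensing deficiencies 1 ≤ 3 → met
3. playground equipment inspection 97 days ago vs limit 90 → not met
4. state licensing certificate absent → not met
5. parent notification policy absent → not met
6. children per supervising staff member 15 > 11 → not met
7. fire-safety inspection 126 days ago vs limit 90 → not met
8. condition 'serves infants under 12 months' holds; staff background re-check 259 days ago vs limit 365 → met
9. emergency drill 301 days ago vs limit 270 → not met
Not met: 3, 4, 5, 6, 7, 9

3, 4, 5, 6, 7, 9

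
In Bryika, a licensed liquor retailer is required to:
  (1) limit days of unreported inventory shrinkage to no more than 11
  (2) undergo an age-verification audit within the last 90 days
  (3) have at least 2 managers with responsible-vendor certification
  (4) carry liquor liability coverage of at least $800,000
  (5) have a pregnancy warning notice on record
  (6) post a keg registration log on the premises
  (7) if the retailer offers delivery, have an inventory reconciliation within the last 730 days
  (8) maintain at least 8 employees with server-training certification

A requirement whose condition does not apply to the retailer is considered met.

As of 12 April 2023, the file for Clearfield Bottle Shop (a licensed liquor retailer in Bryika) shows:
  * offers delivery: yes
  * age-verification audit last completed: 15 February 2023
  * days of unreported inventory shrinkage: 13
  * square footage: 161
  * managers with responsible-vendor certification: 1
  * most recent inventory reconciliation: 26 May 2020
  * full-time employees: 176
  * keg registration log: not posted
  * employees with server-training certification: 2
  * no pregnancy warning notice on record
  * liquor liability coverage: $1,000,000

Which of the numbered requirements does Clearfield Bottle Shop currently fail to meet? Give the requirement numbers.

1, 3, 5, 6, 7, 8

1. days of unreported inventory shrinkage 13 > 11 → not met
2. age-verification audit 56 days ago vs limit 90 → met
3. managers with responsible-vendor certification 1 < 2 → not met
4. liquor liability coverage $1,000,000 ≥ $800,000 → met
5. pregnancy warning notice absent → not met
6. keg registration log absent → not met
7. condition 'offers delivery' holds; inventory reconciliation 1051 days ago vs limit 730 → not met
8. employees with server-training certification 2 < 8 → not met
Not met: 1, 3, 5, 6, 7, 8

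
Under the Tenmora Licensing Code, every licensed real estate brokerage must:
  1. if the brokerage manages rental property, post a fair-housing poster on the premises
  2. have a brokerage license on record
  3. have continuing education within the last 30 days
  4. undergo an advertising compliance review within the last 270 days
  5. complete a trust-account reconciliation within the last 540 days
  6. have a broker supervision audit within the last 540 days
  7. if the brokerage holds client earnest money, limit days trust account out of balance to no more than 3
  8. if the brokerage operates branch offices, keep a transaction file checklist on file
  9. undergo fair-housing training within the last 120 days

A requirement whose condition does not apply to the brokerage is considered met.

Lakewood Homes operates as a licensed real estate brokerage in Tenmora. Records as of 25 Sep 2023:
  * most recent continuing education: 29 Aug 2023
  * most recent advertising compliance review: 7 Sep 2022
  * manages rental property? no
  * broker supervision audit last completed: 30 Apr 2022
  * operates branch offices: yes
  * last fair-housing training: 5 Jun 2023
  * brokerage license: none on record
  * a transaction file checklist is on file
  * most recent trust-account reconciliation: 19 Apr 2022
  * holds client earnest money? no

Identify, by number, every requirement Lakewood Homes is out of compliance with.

2, 4

1. condition 'manages rental property' does not hold → requirement n/a → met
2. brokerage license absent → not met
3. continuing education 27 days ago vs limit 30 → met
4. advertising compliance review 383 days ago vs limit 270 → not met
5. trust-account reconciliation 524 days ago vs limit 540 → met
6. broker supervision audit 513 days ago vs limit 540 → met
7. condition 'holds client earnest money' does not hold → requirement n/a → met
8. condition 'operates branch offices' holds; transaction file checklist present → met
9. fair-housing training 112 days ago vs limit 120 → met
Not met: 2, 4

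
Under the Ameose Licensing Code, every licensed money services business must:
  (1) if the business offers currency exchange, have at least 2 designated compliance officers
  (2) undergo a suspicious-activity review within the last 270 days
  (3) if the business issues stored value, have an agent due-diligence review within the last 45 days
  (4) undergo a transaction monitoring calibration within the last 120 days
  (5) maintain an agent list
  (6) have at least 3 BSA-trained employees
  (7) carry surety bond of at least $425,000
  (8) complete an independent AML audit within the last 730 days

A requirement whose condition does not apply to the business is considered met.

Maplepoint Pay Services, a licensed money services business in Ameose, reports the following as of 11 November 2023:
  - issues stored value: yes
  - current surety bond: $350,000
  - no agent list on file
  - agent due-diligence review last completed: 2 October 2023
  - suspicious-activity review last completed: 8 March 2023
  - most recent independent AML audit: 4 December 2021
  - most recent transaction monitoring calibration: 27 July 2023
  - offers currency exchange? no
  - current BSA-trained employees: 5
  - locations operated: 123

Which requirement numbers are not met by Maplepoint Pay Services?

1. condition 'offers currency exchange' does not hold → requirement n/a → met
2. suspicious-activity review 248 days ago vs limit 270 → met
3. condition 'issues stored value' holds; agent due-diligence review 40 days ago vs limit 45 → met
4. transaction monitoring calibration 107 days ago vs limit 120 → met
5. agent list absent → not met
6. BSA-trained employees 5 ≥ 3 → met
7. surety bond $350,000 < $425,000 → not met
8. independent AML audit 707 days ago vs limit 730 → met
Not met: 5, 7

5, 7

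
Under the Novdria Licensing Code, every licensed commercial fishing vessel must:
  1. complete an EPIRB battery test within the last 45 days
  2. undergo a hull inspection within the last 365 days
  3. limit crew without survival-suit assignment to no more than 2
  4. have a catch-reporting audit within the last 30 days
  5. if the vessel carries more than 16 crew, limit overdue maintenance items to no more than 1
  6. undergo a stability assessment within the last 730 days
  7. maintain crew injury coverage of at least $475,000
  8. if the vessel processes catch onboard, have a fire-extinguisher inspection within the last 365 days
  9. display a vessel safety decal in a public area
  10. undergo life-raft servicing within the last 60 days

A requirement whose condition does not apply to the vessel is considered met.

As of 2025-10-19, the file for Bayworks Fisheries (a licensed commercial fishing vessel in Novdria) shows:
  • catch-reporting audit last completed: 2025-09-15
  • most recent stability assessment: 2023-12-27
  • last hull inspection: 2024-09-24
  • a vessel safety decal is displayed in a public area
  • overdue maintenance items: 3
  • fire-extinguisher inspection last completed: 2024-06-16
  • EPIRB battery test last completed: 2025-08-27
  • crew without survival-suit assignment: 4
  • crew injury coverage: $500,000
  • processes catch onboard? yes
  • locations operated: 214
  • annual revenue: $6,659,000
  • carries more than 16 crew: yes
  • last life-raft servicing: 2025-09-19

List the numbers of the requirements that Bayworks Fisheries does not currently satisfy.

1, 2, 3, 4, 5, 8

1. EPIRB battery test 53 days ago vs limit 45 → not met
2. hull inspection 390 days ago vs limit 365 → not met
3. crew without survival-suit assignment 4 > 2 → not met
4. catch-reporting audit 34 days ago vs limit 30 → not met
5. condition 'carries more than 16 crew' holds; overdue maintenance items 3 > 1 → not met
6. stability assessment 662 days ago vs limit 730 → met
7. crew injury coverage $500,000 ≥ $475,000 → met
8. condition 'processes catch onboard' holds; fire-extinguisher inspection 490 days ago vs limit 365 → not met
9. vessel safety decal present → met
10. life-raft servicing 30 days ago vs limit 60 → met
Not met: 1, 2, 3, 4, 5, 8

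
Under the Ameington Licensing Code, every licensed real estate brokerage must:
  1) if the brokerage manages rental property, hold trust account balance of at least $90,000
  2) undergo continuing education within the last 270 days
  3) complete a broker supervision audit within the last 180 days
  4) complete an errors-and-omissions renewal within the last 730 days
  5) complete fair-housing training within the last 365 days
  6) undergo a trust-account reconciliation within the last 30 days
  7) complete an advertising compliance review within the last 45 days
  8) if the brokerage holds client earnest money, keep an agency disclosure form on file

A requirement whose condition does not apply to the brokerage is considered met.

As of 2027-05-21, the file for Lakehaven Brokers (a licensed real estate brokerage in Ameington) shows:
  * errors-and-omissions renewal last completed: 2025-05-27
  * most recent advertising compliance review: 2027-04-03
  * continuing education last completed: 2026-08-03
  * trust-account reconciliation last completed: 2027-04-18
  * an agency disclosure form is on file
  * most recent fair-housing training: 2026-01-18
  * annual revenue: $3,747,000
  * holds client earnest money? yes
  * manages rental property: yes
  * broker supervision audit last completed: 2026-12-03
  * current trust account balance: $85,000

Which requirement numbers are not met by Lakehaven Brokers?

1, 2, 5, 6, 7

1. condition 'manages rental property' holds; trust account balance $85,000 < $90,000 → not met
2. continuing education 291 days ago vs limit 270 → not met
3. broker supervision audit 169 days ago vs limit 180 → met
4. errors-and-omissions renewal 724 days ago vs limit 730 → met
5. fair-housing training 488 days ago vs limit 365 → not met
6. trust-account reconciliation 33 days ago vs limit 30 → not met
7. advertising compliance review 48 days ago vs limit 45 → not met
8. condition 'holds client earnest money' holds; agency disclosure form present → met
Not met: 1, 2, 5, 6, 7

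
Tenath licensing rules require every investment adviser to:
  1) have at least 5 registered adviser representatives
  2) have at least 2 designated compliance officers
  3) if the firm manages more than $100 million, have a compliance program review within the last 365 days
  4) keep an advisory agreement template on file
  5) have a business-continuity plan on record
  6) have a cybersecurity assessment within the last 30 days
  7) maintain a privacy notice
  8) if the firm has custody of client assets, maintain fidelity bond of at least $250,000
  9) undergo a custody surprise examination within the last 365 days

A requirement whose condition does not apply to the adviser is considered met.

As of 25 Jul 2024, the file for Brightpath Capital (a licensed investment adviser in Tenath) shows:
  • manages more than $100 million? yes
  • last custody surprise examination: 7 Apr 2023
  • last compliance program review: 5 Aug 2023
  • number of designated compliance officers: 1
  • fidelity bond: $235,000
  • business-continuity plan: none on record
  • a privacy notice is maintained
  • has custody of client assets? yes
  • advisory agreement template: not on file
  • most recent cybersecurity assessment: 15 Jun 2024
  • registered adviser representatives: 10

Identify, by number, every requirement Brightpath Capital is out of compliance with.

1. registered adviser representatives 10 ≥ 5 → met
2. designated compliance officers 1 < 2 → not met
3. condition 'manages more than $100 million' holds; compliance program review 355 days ago vs limit 365 → met
4. advisory agreement template absent → not met
5. business-continuity plan absent → not met
6. cybersecurity assessment 40 days ago vs limit 30 → not met
7. privacy notice present → met
8. condition 'has custody of client assets' holds; fidelity bond $235,000 < $250,000 → not met
9. custody surprise examination 475 days ago vs limit 365 → not met
Not met: 2, 4, 5, 6, 8, 9

2, 4, 5, 6, 8, 9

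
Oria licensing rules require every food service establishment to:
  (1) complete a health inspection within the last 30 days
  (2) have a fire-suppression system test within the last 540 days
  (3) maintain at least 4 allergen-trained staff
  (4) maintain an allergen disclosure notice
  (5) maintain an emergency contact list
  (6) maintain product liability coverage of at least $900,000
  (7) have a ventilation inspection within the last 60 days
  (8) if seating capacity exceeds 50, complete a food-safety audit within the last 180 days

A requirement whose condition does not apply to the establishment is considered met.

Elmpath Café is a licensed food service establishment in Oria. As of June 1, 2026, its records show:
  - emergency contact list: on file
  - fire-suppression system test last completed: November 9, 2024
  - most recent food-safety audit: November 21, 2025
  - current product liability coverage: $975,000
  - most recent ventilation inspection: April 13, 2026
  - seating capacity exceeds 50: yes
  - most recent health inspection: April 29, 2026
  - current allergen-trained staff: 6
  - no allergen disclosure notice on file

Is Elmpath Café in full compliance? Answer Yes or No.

No

1. health inspection 33 days ago vs limit 30 → not met
2. fire-suppression system test 569 days ago vs limit 540 → not met
3. allergen-trained staff 6 ≥ 4 → met
4. allergen disclosure notice absent → not met
5. emergency contact list present → met
6. product liability coverage $975,000 ≥ $900,000 → met
7. ventilation inspection 49 days ago vs limit 60 → met
8. condition 'seating capacity exceeds 50' holds; food-safety audit 192 days ago vs limit 180 → not met
Not met: 1, 2, 4, 8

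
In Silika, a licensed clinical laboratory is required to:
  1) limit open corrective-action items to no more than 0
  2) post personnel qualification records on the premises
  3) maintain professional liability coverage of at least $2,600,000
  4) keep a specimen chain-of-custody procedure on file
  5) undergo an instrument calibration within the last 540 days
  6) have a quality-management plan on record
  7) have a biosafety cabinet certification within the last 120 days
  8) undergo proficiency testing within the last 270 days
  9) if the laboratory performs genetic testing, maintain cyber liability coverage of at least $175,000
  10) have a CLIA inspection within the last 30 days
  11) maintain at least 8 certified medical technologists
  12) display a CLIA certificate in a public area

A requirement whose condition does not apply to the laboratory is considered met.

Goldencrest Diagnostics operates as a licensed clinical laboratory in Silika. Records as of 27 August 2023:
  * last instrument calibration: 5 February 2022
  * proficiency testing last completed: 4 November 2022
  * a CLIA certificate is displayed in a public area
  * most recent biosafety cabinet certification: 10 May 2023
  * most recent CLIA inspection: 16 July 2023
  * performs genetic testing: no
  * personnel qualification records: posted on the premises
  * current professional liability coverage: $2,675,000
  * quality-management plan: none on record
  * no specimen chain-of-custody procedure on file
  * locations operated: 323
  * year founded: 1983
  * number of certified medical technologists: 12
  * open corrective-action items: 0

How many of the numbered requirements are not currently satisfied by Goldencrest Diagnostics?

1. open corrective-action items 0 ≤ 0 → met
2. personnel qualification records present → met
3. professional liability coverage $2,675,000 ≥ $2,600,000 → met
4. specimen chain-of-custody procedure absent → not met
5. instrument calibration 568 days ago vs limit 540 → not met
6. quality-management plan absent → not met
7. biosafety cabinet certification 109 days ago vs limit 120 → met
8. proficiency testing 296 days ago vs limit 270 → not met
9. condition 'performs genetic testing' does not hold → requirement n/a → met
10. CLIA inspection 42 days ago vs limit 30 → not met
11. certified medical technologists 12 ≥ 8 → met
12. CLIA certificate present → met
Not met: 5 of 12

5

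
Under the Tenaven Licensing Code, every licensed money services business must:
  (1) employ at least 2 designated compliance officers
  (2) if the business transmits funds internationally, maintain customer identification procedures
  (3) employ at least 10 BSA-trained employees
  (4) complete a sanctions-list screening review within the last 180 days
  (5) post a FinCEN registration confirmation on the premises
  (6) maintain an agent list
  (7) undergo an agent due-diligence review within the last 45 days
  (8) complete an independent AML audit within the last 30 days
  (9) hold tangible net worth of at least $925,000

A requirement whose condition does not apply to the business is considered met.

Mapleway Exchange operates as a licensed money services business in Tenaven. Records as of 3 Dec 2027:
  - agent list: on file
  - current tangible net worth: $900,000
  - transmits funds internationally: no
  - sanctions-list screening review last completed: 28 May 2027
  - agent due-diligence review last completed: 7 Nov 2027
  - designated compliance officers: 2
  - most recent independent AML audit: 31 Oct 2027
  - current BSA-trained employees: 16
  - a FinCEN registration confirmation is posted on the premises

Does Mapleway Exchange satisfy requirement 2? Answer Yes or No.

Yes

2. condition 'transmits funds internationally' does not hold → requirement n/a → met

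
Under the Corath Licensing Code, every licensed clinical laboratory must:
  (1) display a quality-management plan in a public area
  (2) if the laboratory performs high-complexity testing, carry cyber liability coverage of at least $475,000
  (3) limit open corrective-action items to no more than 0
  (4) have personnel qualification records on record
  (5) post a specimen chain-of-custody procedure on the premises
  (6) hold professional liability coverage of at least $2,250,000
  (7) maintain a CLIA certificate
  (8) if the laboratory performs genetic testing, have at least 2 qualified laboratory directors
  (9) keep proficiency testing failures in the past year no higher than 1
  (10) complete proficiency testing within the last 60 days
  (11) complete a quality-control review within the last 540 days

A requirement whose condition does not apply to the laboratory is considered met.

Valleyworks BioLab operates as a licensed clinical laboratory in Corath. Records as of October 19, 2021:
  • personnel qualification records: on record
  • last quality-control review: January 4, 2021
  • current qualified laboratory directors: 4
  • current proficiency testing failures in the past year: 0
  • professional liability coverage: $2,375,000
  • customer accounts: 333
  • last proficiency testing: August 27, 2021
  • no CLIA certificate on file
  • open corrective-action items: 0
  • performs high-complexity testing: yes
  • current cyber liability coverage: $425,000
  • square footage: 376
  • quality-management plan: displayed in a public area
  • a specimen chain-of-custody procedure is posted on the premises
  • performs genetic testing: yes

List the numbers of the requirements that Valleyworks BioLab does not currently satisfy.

2, 7

1. quality-management plan present → met
2. condition 'performs high-complexity testing' holds; cyber liability coverage $425,000 < $475,000 → not met
3. open corrective-action items 0 ≤ 0 → met
4. personnel qualification records present → met
5. specimen chain-of-custody procedure present → met
6. professional liability coverage $2,375,000 ≥ $2,250,000 → met
7. CLIA certificate absent → not met
8. condition 'performs genetic testing' holds; qualified laboratory directors 4 ≥ 2 → met
9. proficiency testing failures in the past year 0 ≤ 1 → met
10. proficiency testing 53 days ago vs limit 60 → met
11. quality-control review 288 days ago vs limit 540 → met
Not met: 2, 7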